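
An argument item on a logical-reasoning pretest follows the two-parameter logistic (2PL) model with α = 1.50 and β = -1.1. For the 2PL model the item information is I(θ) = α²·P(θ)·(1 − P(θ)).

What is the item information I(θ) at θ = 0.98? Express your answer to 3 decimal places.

P = 1/(1+e^{-3.1200}) = 0.9577
P(1−P) = 0.9577 × 0.0423 = 0.0405
I = α² × P(1−P) = 1.50² × 0.0405 = 0.09113

0.091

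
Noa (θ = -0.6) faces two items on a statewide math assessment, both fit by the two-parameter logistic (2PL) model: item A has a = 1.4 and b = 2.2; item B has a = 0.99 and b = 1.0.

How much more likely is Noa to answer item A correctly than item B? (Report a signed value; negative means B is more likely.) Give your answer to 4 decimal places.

-0.1508

P(θ) = 1 / (1 + exp(−a(θ − b)))
P_A = 0.0195
P_B = 0.1702
P_A − P_B = -0.1508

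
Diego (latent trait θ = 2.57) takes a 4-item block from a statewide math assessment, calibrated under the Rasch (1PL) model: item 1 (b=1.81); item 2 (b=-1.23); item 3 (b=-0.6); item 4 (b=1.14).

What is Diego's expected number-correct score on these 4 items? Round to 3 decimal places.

3.426

P(θ) = 1 / (1 + exp(−(θ − b)))
P_1 = 1/(1+e^{-0.7600}) = 0.6814
P_2 = 1/(1+e^{-3.8000}) = 0.9781
P_3 = 1/(1+e^{-3.1700}) = 0.9597
P_4 = 1/(1+e^{-1.4300}) = 0.8069
E[score] = 0.6814 + 0.9781 + 0.9597 + 0.8069 = 3.4261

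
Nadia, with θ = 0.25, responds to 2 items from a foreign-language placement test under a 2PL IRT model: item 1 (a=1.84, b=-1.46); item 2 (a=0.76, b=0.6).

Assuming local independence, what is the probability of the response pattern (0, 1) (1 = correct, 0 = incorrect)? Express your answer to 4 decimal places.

0.0179

P(θ) = 1 / (1 + exp(−a(θ − b)))
P_1 = 1/(1+e^{-3.1464}) = 0.9588
P_2 = 1/(1+e^{0.2660}) = 0.4339
L = (1−P_1) × P_2 = 0.0412 × 0.4339 = 0.01789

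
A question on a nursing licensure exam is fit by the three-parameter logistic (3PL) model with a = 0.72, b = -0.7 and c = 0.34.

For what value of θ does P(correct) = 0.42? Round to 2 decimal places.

-3.45

P(θ) = c + (1 − c) · 1 / (1 + exp(−a(θ − b)))
Remove guessing floor: (0.42 − 0.34)/(1 − 0.34) = 0.1212
logit = ln(0.1212/0.8788) = -1.9810
θ = b + logit/(a) = -0.7 + (-1.9810)/0.7200 = -3.4514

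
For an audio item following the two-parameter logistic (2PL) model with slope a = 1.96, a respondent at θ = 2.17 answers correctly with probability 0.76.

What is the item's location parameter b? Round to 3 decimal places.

1.582

P(θ) = 1 / (1 + exp(−a(θ − b)))
logit(0.76) = ln(0.76/0.24) = 1.1527
b = θ − logit/(a) = 2.17 − 1.1527/1.9600 = 1.5819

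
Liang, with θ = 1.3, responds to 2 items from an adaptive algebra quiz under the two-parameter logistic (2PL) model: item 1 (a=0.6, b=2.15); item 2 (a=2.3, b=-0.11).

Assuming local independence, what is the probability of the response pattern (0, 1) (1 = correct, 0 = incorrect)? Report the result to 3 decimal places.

P(θ) = 1 / (1 + exp(−a(θ − b)))
P_1 = 1/(1+e^{0.5100}) = 0.3752
P_2 = 1/(1+e^{-3.2430}) = 0.9624
L = (1−P_1) × P_2 = 0.6248 × 0.9624 = 0.60133

0.601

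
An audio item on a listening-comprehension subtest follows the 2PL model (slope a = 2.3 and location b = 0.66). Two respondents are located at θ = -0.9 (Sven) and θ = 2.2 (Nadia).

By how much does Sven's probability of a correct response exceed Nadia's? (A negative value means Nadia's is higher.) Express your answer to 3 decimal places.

-0.945

P(θ) = 1 / (1 + exp(−a(θ − b)))
P(Sven) = 0.0269  [exponent -3.5880]
P(Nadia) = 0.9719  [exponent 3.5420]
Difference = 0.0269 − 0.9719 = -0.9450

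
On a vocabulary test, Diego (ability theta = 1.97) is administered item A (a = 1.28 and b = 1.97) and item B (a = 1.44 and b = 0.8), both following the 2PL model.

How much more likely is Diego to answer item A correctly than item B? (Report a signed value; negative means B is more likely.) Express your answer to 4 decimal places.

P(theta) = 1 / (1 + exp(−a(theta − b)))
P_A = 0.5000
P_B = 0.8435
P_A − P_B = -0.3435

-0.3435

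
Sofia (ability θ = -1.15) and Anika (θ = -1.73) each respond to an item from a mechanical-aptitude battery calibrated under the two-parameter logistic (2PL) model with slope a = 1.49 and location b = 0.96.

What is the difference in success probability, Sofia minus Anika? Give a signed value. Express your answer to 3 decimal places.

P(θ) = 1 / (1 + exp(−a(θ − b)))
P(Sofia) = 0.0413  [exponent -3.1439]
P(Anika) = 0.0178  [exponent -4.0081]
Difference = 0.0413 − 0.0178 = 0.0235

0.023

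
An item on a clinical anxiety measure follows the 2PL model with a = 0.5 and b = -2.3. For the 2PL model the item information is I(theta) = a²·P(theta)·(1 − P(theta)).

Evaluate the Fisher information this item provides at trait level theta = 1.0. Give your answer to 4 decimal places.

0.0338

P = 1/(1+e^{-1.6500}) = 0.8389
P(1−P) = 0.8389 × 0.1611 = 0.1352
I = a² × P(1−P) = 0.5² × 0.1352 = 0.03379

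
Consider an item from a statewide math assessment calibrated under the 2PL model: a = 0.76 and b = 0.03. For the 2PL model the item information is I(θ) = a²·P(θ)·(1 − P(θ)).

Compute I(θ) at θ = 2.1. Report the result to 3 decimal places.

0.082

P = 1/(1+e^{-1.5732}) = 0.8282
P(1−P) = 0.8282 × 0.1718 = 0.1423
I = a² × P(1−P) = 0.76² × 0.1423 = 0.08217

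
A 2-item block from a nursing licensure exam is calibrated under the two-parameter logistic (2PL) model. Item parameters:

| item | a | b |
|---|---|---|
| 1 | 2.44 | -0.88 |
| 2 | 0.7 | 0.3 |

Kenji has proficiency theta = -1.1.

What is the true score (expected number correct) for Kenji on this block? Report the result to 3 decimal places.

0.642

P(theta) = 1 / (1 + exp(−a(theta − b)))
P_1 = 1/(1+e^{0.5368}) = 0.3689
P_2 = 1/(1+e^{0.9800}) = 0.2729
E[score] = 0.3689 + 0.2729 = 0.6418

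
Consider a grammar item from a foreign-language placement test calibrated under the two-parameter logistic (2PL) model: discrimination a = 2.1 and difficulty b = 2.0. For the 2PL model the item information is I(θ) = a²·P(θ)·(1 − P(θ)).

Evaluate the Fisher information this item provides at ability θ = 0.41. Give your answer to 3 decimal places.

P = 1/(1+e^{3.3390}) = 0.0343
P(1−P) = 0.0343 × 0.9657 = 0.0331
I = a² × P(1−P) = 2.1² × 0.0331 = 0.14590

0.146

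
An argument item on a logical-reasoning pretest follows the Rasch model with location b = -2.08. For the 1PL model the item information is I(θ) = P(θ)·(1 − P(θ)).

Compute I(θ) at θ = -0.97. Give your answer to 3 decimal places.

P = 1/(1+e^{-1.1100}) = 0.7521
P(1−P) = 0.7521 × 0.2479 = 0.1864
I = P(1−P) = 0.18643

0.186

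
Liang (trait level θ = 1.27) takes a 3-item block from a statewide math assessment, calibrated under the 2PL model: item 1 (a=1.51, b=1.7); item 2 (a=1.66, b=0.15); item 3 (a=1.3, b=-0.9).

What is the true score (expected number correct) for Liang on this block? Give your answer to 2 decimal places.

2.15

P(θ) = 1 / (1 + exp(−a(θ − b)))
P_1 = 1/(1+e^{0.6493}) = 0.3431
P_2 = 1/(1+e^{-1.8592}) = 0.8652
P_3 = 1/(1+e^{-2.8210}) = 0.9438
E[score] = 0.3431 + 0.8652 + 0.9438 = 2.1522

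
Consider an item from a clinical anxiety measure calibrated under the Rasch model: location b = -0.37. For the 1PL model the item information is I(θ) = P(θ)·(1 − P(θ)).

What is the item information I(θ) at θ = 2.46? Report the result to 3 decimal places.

0.053

P = 1/(1+e^{-2.8300}) = 0.9443
P(1−P) = 0.9443 × 0.0557 = 0.0526
I = P(1−P) = 0.05262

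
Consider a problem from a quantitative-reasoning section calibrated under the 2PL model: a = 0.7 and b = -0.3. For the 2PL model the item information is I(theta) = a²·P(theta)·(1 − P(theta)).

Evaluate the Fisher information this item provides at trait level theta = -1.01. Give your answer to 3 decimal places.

0.115

P = 1/(1+e^{0.4970}) = 0.3782
P(1−P) = 0.3782 × 0.6218 = 0.2352
I = a² × P(1−P) = 0.7² × 0.2352 = 0.11524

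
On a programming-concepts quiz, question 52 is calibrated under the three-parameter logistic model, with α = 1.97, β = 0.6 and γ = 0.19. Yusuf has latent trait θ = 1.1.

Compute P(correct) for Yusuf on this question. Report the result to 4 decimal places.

0.7798

P(θ) = γ + (1 − γ) · 1 / (1 + exp(−α(θ − β)))
Exponent: 1.97 × (1.1 − 0.6) = 0.9850
1/(1 + e^{-0.9850}) = 0.7281
P = 0.19 + 0.81 × 0.7281 = 0.7798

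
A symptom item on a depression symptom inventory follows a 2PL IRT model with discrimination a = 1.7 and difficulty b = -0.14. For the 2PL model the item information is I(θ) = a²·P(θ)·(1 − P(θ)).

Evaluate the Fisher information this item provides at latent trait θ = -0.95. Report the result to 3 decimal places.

0.465

P = 1/(1+e^{1.3770}) = 0.2015
P(1−P) = 0.2015 × 0.7985 = 0.1609
I = a² × P(1−P) = 1.7² × 0.1609 = 0.46498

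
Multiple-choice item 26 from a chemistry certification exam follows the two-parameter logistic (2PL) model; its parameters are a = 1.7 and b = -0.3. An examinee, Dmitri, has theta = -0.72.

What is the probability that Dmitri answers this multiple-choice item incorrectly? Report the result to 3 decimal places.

P(theta) = 1 / (1 + exp(−a(theta − b)))
Exponent: 1.7 × (-0.72 − (-0.3)) = -0.7140
1/(1 + e^{0.7140}) = 0.3287
P(incorrect) = 1 − 0.3287 = 0.6713

0.671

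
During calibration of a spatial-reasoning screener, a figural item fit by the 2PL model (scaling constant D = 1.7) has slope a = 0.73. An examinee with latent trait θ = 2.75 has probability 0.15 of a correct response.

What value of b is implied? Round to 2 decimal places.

4.15

P(θ) = 1 / (1 + exp(−D·a(θ − b)))
logit(0.15) = ln(0.15/0.85) = -1.7346
b = θ − logit/(1.7·a) = 2.75 − (-1.7346)/1.2410 = 4.1477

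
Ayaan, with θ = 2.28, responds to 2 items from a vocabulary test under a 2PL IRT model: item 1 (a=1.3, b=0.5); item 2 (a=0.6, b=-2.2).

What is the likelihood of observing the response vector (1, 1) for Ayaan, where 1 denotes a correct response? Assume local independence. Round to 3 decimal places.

0.852

P(θ) = 1 / (1 + exp(−a(θ − b)))
P_1 = 1/(1+e^{-2.3140}) = 0.9100
P_2 = 1/(1+e^{-2.6880}) = 0.9363
L = P_1 × P_2 = 0.9100 × 0.9363 = 0.85207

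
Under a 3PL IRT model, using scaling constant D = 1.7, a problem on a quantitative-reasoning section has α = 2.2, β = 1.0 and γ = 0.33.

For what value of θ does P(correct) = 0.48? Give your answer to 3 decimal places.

P(θ) = γ + (1 − γ) · 1 / (1 + exp(−D·α(θ − β)))
Remove guessing floor: (0.48 − 0.33)/(1 − 0.33) = 0.2239
logit = ln(0.2239/0.7761) = -1.2432
θ = β + logit/(1.7·α) = 1.0 + (-1.2432)/3.7400 = 0.6676

0.668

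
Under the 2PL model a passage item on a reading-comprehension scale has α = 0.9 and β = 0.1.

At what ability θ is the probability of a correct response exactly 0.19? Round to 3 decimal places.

P(θ) = 1 / (1 + exp(−α(θ − β)))
logit = ln(0.1900/0.8100) = -1.4500
θ = β + logit/(α) = 0.1 + (-1.4500)/0.9000 = -1.5111

-1.511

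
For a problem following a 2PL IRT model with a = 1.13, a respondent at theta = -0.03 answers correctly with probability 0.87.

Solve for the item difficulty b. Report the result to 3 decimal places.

P(theta) = 1 / (1 + exp(−a(theta − b)))
logit(0.87) = ln(0.87/0.13) = 1.9010
b = theta − logit/(a) = -0.03 − 1.9010/1.1300 = -1.7123

-1.712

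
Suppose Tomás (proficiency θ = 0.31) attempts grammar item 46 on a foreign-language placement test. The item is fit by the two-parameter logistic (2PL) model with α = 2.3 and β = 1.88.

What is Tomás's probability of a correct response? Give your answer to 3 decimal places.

P(θ) = 1 / (1 + exp(−α(θ − β)))
Exponent: 2.3 × (0.31 − 1.88) = -3.6110
1/(1 + e^{3.6110}) = 0.0263

0.026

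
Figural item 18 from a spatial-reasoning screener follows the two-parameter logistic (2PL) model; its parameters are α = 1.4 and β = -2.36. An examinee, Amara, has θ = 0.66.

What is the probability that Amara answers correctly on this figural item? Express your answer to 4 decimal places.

0.9856

P(θ) = 1 / (1 + exp(−α(θ − β)))
Exponent: 1.4 × (0.66 − (-2.36)) = 4.2280
1/(1 + e^{-4.2280}) = 0.9856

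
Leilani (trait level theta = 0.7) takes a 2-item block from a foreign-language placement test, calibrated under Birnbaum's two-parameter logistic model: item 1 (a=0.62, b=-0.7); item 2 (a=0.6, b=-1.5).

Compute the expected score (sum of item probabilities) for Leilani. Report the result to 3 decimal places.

1.494

P(theta) = 1 / (1 + exp(−a(theta − b)))
P_1 = 1/(1+e^{-0.8680}) = 0.7043
P_2 = 1/(1+e^{-1.3200}) = 0.7892
E[score] = 0.7043 + 0.7892 = 1.4935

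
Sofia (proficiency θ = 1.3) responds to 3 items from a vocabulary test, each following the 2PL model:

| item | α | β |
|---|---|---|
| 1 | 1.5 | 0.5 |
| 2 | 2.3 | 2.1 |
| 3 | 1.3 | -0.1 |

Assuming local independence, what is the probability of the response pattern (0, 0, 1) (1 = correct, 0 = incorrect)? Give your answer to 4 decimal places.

P(θ) = 1 / (1 + exp(−α(θ − β)))
P_1 = 1/(1+e^{-1.2000}) = 0.7685
P_2 = 1/(1+e^{1.8400}) = 0.1371
P_3 = 1/(1+e^{-1.8200}) = 0.8606
L = (1−P_1) × (1−P_2) × P_3 = 0.2315 × 0.8629 × 0.8606 = 0.17190

0.1719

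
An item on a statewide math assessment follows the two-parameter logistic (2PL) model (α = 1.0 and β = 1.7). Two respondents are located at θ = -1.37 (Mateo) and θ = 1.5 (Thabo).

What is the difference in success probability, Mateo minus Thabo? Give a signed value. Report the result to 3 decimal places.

P(θ) = 1 / (1 + exp(−α(θ − β)))
P(Mateo) = 0.0444  [exponent -3.0700]
P(Thabo) = 0.4502  [exponent -0.2000]
Difference = 0.0444 − 0.4502 = -0.4058

-0.406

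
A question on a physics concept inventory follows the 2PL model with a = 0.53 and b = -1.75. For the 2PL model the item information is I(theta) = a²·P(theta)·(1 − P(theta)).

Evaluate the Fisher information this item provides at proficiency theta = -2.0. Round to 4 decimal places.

0.0699

P = 1/(1+e^{0.1325}) = 0.4669
P(1−P) = 0.4669 × 0.5331 = 0.2489
I = a² × P(1−P) = 0.53² × 0.2489 = 0.06992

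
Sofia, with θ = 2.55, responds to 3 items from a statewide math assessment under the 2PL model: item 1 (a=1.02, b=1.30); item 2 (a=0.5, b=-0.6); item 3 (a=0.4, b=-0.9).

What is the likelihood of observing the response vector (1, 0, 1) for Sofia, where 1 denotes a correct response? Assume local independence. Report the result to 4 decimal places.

P(θ) = 1 / (1 + exp(−a(θ − b)))
P_1 = 1/(1+e^{-1.2750}) = 0.7816
P_2 = 1/(1+e^{-1.5750}) = 0.8285
P_3 = 1/(1+e^{-1.3800}) = 0.7990
L = P_1 × (1−P_2) × P_3 = 0.7816 × 0.1715 × 0.7990 = 0.10710

0.1071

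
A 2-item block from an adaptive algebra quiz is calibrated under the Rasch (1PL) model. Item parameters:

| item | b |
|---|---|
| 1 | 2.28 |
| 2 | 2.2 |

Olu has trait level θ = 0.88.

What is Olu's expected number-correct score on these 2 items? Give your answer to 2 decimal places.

0.41

P(θ) = 1 / (1 + exp(−(θ − b)))
P_1 = 1/(1+e^{1.4000}) = 0.1978
P_2 = 1/(1+e^{1.3200}) = 0.2108
E[score] = 0.1978 + 0.2108 = 0.4086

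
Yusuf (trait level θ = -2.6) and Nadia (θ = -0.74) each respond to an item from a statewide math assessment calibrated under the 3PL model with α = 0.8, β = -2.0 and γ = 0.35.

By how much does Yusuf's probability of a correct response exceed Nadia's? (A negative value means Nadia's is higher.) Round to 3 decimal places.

-0.228

P(θ) = γ + (1 − γ) · 1 / (1 + exp(−α(θ − β)))
P(Yusuf) = 0.5985  [exponent -0.4800]
P(Nadia) = 0.8262  [exponent 1.0080]
Difference = 0.5985 − 0.8262 = -0.2277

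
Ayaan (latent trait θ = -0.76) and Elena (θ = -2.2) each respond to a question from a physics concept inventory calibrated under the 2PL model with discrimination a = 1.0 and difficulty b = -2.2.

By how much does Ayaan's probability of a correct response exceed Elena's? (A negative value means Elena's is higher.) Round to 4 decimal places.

0.3085

P(θ) = 1 / (1 + exp(−a(θ − b)))
P(Ayaan) = 0.8085  [exponent 1.4400]
P(Elena) = 0.5000  [exponent 0.0000]
Difference = 0.8085 − 0.5000 = 0.3085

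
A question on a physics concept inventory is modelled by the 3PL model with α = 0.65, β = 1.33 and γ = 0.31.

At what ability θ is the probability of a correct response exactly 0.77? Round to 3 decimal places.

2.396

P(θ) = γ + (1 − γ) · 1 / (1 + exp(−α(θ − β)))
Remove guessing floor: (0.77 − 0.31)/(1 − 0.31) = 0.6667
logit = ln(0.6667/0.3333) = 0.6931
θ = β + logit/(α) = 1.33 + 0.6931/0.6500 = 2.3964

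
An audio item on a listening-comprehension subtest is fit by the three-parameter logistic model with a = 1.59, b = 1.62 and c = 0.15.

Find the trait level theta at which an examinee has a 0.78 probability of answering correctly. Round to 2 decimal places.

P(theta) = c + (1 − c) · 1 / (1 + exp(−a(theta − b)))
Remove guessing floor: (0.78 − 0.15)/(1 − 0.15) = 0.7412
logit = ln(0.7412/0.2588) = 1.0521
theta = b + logit/(a) = 1.62 + 1.0521/1.5900 = 2.2817

2.28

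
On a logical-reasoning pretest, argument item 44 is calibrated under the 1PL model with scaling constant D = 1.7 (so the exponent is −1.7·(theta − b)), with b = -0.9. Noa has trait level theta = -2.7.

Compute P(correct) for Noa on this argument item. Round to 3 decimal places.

P(theta) = 1 / (1 + exp(−D·(theta − b)))
Exponent: 1.7 × (-2.7 − (-0.9)) = -3.0600
1/(1 + e^{3.0600}) = 0.0448
P = 0.0448

0.045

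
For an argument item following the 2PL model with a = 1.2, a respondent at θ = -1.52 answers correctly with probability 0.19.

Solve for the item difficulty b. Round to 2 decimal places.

-0.31

P(θ) = 1 / (1 + exp(−a(θ − b)))
logit(0.19) = ln(0.19/0.81) = -1.4500
b = θ − logit/(a) = -1.52 − (-1.4500)/1.2000 = -0.3117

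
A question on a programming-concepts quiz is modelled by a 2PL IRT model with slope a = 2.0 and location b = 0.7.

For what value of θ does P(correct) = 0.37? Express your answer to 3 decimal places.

P(θ) = 1 / (1 + exp(−a(θ − b)))
logit = ln(0.3700/0.6300) = -0.5322
θ = b + logit/(a) = 0.7 + (-0.5322)/2.0000 = 0.4339

0.434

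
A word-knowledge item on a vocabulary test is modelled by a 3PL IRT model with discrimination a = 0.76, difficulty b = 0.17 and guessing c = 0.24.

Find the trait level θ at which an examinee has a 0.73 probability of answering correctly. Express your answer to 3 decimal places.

0.954

P(θ) = c + (1 − c) · 1 / (1 + exp(−a(θ − b)))
Remove guessing floor: (0.73 − 0.24)/(1 − 0.24) = 0.6447
logit = ln(0.6447/0.3553) = 0.5960
θ = b + logit/(a) = 0.17 + 0.5960/0.7600 = 0.9542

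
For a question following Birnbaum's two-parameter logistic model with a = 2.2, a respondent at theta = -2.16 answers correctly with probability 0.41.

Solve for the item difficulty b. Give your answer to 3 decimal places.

-1.995

P(theta) = 1 / (1 + exp(−a(theta − b)))
logit(0.41) = ln(0.41/0.59) = -0.3640
b = theta − logit/(a) = -2.16 − (-0.3640)/2.2000 = -1.9946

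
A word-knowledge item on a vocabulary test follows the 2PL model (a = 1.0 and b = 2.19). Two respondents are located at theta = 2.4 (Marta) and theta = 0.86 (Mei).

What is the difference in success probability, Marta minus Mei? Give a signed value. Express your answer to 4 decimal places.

0.3431

P(theta) = 1 / (1 + exp(−a(theta − b)))
P(Marta) = 0.5523  [exponent 0.2100]
P(Mei) = 0.2092  [exponent -1.3300]
Difference = 0.5523 − 0.2092 = 0.3431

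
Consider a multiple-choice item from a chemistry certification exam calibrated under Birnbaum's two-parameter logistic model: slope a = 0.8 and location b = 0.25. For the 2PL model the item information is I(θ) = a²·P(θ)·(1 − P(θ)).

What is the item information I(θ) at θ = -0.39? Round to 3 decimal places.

0.150

P = 1/(1+e^{0.5120}) = 0.3747
P(1−P) = 0.3747 × 0.6253 = 0.2343
I = a² × P(1−P) = 0.8² × 0.2343 = 0.14996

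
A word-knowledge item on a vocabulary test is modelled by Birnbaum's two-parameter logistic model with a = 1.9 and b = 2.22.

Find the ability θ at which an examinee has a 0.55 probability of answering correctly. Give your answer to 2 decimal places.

2.33

P(θ) = 1 / (1 + exp(−a(θ − b)))
logit = ln(0.5500/0.4500) = 0.2007
θ = b + logit/(a) = 2.22 + 0.2007/1.9000 = 2.3256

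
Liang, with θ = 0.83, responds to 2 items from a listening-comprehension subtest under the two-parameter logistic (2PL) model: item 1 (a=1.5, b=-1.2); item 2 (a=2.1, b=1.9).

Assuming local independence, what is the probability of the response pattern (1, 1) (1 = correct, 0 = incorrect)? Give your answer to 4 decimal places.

P(θ) = 1 / (1 + exp(−a(θ − b)))
P_1 = 1/(1+e^{-3.0450}) = 0.9546
P_2 = 1/(1+e^{2.2470}) = 0.0956
L = P_1 × P_2 = 0.9546 × 0.0956 = 0.09126

0.0913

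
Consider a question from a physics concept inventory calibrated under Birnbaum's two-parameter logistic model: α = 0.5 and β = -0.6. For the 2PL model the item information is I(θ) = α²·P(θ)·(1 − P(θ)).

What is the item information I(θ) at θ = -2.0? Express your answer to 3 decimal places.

P = 1/(1+e^{0.7000}) = 0.3318
P(1−P) = 0.3318 × 0.6682 = 0.2217
I = α² × P(1−P) = 0.5² × 0.2217 = 0.05543

0.055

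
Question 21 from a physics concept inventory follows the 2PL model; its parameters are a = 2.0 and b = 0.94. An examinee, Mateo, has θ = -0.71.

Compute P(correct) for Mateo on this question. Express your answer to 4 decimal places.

0.0356

P(θ) = 1 / (1 + exp(−a(θ − b)))
Exponent: 2.0 × (-0.71 − 0.94) = -3.3000
1/(1 + e^{3.3000}) = 0.0356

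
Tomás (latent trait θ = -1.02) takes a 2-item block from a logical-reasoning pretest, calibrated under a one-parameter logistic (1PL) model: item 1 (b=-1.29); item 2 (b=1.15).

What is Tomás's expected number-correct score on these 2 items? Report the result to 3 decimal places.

P(θ) = 1 / (1 + exp(−(θ − b)))
P_1 = 1/(1+e^{-0.2700}) = 0.5671
P_2 = 1/(1+e^{2.1700}) = 0.1025
E[score] = 0.5671 + 0.1025 = 0.6696

0.670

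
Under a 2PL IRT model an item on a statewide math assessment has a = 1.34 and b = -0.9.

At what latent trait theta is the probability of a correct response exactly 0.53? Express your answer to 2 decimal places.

-0.81

P(theta) = 1 / (1 + exp(−a(theta − b)))
logit = ln(0.5300/0.4700) = 0.1201
theta = b + logit/(a) = -0.9 + 0.1201/1.3400 = -0.8103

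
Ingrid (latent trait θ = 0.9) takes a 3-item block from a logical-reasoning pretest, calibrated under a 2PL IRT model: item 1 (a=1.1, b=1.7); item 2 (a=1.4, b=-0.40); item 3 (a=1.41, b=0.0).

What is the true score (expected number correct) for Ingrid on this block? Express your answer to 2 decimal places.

P(θ) = 1 / (1 + exp(−a(θ − b)))
P_1 = 1/(1+e^{0.8800}) = 0.2932
P_2 = 1/(1+e^{-1.8200}) = 0.8606
P_3 = 1/(1+e^{-1.2690}) = 0.7806
E[score] = 0.2932 + 0.8606 + 0.7806 = 1.9343

1.93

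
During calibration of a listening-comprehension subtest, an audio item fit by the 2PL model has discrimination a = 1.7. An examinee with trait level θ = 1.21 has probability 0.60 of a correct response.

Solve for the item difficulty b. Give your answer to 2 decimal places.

P(θ) = 1 / (1 + exp(−a(θ − b)))
logit(0.60) = ln(0.60/0.40) = 0.4055
b = θ − logit/(a) = 1.21 − 0.4055/1.7000 = 0.9715

0.97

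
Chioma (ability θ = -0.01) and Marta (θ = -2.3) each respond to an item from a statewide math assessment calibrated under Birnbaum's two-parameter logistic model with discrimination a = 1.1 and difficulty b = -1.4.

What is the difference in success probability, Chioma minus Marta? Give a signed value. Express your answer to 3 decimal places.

P(θ) = 1 / (1 + exp(−a(θ − b)))
P(Chioma) = 0.8219  [exponent 1.5290]
P(Marta) = 0.2709  [exponent -0.9900]
Difference = 0.8219 − 0.2709 = 0.5509

0.551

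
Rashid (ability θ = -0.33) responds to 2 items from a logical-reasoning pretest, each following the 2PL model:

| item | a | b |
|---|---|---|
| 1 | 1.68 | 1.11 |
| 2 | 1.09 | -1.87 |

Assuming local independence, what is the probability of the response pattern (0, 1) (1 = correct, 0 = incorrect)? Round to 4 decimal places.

0.7739

P(θ) = 1 / (1 + exp(−a(θ − b)))
P_1 = 1/(1+e^{2.4192}) = 0.0817
P_2 = 1/(1+e^{-1.6786}) = 0.8427
L = (1−P_1) × P_2 = 0.9183 × 0.8427 = 0.77385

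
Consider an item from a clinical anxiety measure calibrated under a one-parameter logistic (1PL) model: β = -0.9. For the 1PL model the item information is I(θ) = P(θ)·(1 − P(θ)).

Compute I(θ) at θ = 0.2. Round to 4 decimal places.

P = 1/(1+e^{-1.1000}) = 0.7503
P(1−P) = 0.7503 × 0.2497 = 0.1874
I = P(1−P) = 0.18737

0.1874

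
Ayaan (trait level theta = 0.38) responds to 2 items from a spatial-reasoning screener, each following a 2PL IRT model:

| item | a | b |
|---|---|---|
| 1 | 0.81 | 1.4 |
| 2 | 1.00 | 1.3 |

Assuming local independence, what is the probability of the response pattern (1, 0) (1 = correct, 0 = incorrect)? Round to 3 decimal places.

P(theta) = 1 / (1 + exp(−a(theta − b)))
P_1 = 1/(1+e^{0.8262}) = 0.3044
P_2 = 1/(1+e^{0.9200}) = 0.2850
L = P_1 × (1−P_2) = 0.3044 × 0.7150 = 0.21769

0.218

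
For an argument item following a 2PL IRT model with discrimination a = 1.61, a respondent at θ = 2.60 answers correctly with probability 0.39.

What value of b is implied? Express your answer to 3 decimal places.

P(θ) = 1 / (1 + exp(−a(θ − b)))
logit(0.39) = ln(0.39/0.61) = -0.4473
b = θ − logit/(a) = 2.60 − (-0.4473)/1.6100 = 2.8778

2.878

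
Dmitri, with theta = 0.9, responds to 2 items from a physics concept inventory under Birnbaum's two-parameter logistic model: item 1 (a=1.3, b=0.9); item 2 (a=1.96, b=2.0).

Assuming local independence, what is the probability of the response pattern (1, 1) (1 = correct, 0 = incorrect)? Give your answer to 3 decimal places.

0.052

P(theta) = 1 / (1 + exp(−a(theta − b)))
P_1 = 1/(1+e^{0.0000}) = 0.5000
P_2 = 1/(1+e^{2.1560}) = 0.1038
L = P_1 × P_2 = 0.5000 × 0.1038 = 0.05189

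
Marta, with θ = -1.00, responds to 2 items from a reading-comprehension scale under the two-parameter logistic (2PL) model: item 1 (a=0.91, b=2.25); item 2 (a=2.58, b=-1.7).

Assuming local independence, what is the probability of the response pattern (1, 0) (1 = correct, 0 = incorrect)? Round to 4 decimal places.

P(θ) = 1 / (1 + exp(−a(θ − b)))
P_1 = 1/(1+e^{2.9575}) = 0.0494
P_2 = 1/(1+e^{-1.8060}) = 0.8589
L = P_1 × (1−P_2) = 0.0494 × 0.1411 = 0.00697

0.0070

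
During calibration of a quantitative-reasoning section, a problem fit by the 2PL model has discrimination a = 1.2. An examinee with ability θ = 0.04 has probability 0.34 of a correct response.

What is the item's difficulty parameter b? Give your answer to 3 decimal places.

0.593

P(θ) = 1 / (1 + exp(−a(θ − b)))
logit(0.34) = ln(0.34/0.66) = -0.6633
b = θ − logit/(a) = 0.04 − (-0.6633)/1.2000 = 0.5927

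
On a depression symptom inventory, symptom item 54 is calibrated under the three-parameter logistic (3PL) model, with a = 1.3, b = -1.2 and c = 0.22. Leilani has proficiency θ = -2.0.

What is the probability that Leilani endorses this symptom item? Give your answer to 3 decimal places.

0.424

P(θ) = c + (1 − c) · 1 / (1 + exp(−a(θ − b)))
Exponent: 1.3 × (-2.0 − (-1.2)) = -1.0400
1/(1 + e^{1.0400}) = 0.2611
P = 0.22 + 0.78 × 0.2611 = 0.4237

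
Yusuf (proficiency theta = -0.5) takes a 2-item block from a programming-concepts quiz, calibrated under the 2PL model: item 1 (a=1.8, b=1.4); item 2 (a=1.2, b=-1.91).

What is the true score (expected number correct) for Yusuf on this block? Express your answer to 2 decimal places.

P(theta) = 1 / (1 + exp(−a(theta − b)))
P_1 = 1/(1+e^{3.4200}) = 0.0317
P_2 = 1/(1+e^{-1.6920}) = 0.8445
E[score] = 0.0317 + 0.8445 = 0.8762

0.88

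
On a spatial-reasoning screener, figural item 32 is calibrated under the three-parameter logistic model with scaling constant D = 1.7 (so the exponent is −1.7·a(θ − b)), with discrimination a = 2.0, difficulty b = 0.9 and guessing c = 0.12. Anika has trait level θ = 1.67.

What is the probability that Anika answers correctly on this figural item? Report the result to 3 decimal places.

P(θ) = c + (1 − c) · 1 / (1 + exp(−D·a(θ − b)))
Exponent: 1.7 × 2.0 × (1.67 − 0.9) = 2.6180
1/(1 + e^{-2.6180}) = 0.9320
P = 0.12 + 0.88 × 0.9320 = 0.9402

0.940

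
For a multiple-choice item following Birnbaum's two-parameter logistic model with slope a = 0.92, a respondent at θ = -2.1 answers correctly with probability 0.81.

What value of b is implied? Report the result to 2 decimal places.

-3.68

P(θ) = 1 / (1 + exp(−a(θ − b)))
logit(0.81) = ln(0.81/0.19) = 1.4500
b = θ − logit/(a) = -2.1 − 1.4500/0.9200 = -3.6761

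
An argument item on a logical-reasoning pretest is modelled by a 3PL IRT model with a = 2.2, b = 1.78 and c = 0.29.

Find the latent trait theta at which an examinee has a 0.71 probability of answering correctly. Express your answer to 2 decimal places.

1.95

P(theta) = c + (1 − c) · 1 / (1 + exp(−a(theta − b)))
Remove guessing floor: (0.71 − 0.29)/(1 − 0.29) = 0.5915
logit = ln(0.5915/0.4085) = 0.3704
theta = b + logit/(a) = 1.78 + 0.3704/2.2000 = 1.9484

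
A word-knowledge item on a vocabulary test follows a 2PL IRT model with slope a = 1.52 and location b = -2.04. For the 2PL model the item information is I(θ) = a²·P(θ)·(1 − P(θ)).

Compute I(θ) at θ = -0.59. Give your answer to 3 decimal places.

0.207

P = 1/(1+e^{-2.2040}) = 0.9006
P(1−P) = 0.9006 × 0.0994 = 0.0895
I = a² × P(1−P) = 1.52² × 0.0895 = 0.20681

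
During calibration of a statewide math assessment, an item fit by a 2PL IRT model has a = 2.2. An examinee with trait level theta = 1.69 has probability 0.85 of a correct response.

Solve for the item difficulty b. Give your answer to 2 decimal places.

0.90

P(theta) = 1 / (1 + exp(−a(theta − b)))
logit(0.85) = ln(0.85/0.15) = 1.7346
b = theta − logit/(a) = 1.69 − 1.7346/2.2000 = 0.9015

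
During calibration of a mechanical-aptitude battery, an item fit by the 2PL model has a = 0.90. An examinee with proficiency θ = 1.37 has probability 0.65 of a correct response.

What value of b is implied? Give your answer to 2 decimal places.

0.68

P(θ) = 1 / (1 + exp(−a(θ − b)))
logit(0.65) = ln(0.65/0.35) = 0.6190
b = θ − logit/(a) = 1.37 − 0.6190/0.9000 = 0.6822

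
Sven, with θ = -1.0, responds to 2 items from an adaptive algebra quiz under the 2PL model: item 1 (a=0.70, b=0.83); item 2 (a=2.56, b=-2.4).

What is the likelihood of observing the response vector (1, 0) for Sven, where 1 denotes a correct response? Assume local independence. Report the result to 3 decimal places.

0.006

P(θ) = 1 / (1 + exp(−a(θ − b)))
P_1 = 1/(1+e^{1.2810}) = 0.2174
P_2 = 1/(1+e^{-3.5840}) = 0.9730
L = P_1 × (1−P_2) = 0.2174 × 0.0270 = 0.00587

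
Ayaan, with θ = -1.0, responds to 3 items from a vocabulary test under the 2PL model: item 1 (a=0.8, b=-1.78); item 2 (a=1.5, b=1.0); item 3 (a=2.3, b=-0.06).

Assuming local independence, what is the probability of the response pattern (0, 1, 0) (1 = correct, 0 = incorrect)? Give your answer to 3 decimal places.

P(θ) = 1 / (1 + exp(−a(θ − b)))
P_1 = 1/(1+e^{-0.6240}) = 0.6511
P_2 = 1/(1+e^{3.0000}) = 0.0474
P_3 = 1/(1+e^{2.1620}) = 0.1032
L = (1−P_1) × P_2 × (1−P_3) = 0.3489 × 0.0474 × 0.8968 = 0.01484

0.015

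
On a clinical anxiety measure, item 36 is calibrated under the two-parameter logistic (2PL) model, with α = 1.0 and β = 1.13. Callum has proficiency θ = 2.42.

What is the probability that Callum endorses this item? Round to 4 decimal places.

P(θ) = 1 / (1 + exp(−α(θ − β)))
Exponent: 1.0 × (2.42 − 1.13) = 1.2900
1/(1 + e^{-1.2900}) = 0.7841

0.7841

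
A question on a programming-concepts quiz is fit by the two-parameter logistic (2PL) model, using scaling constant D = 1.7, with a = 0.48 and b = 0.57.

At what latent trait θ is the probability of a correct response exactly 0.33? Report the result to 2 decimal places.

-0.30

P(θ) = 1 / (1 + exp(−D·a(θ − b)))
logit = ln(0.3300/0.6700) = -0.7082
θ = b + logit/(1.7·a) = 0.57 + (-0.7082)/0.8160 = -0.2979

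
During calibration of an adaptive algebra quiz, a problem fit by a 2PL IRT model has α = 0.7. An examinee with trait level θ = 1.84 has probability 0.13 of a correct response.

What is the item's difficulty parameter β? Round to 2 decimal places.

4.56

P(θ) = 1 / (1 + exp(−α(θ − β)))
logit(0.13) = ln(0.13/0.87) = -1.9010
β = θ − logit/(α) = 1.84 − (-1.9010)/0.7000 = 4.5557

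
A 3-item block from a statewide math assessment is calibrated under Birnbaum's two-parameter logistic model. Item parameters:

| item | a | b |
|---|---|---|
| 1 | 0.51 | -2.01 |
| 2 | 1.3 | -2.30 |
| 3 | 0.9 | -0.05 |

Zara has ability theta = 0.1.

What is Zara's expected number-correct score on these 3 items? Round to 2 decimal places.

2.24

P(theta) = 1 / (1 + exp(−a(theta − b)))
P_1 = 1/(1+e^{-1.0761}) = 0.7458
P_2 = 1/(1+e^{-3.1200}) = 0.9577
P_3 = 1/(1+e^{-0.1350}) = 0.5337
E[score] = 0.7458 + 0.9577 + 0.5337 = 2.2372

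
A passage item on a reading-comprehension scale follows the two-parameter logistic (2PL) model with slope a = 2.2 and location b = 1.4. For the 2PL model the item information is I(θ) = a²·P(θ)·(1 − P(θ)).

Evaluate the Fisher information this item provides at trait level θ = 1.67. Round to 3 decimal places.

P = 1/(1+e^{-0.5940}) = 0.6443
P(1−P) = 0.6443 × 0.3557 = 0.2292
I = a² × P(1−P) = 2.2² × 0.2292 = 1.10924

1.109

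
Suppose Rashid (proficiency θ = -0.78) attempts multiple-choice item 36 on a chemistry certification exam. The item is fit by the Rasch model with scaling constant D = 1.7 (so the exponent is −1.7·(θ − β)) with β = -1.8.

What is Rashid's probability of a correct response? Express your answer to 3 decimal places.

0.850

P(θ) = 1 / (1 + exp(−D·(θ − β)))
Exponent: 1.7 × (-0.78 − (-1.8)) = 1.7340
1/(1 + e^{-1.7340}) = 0.8499
P = 0.8499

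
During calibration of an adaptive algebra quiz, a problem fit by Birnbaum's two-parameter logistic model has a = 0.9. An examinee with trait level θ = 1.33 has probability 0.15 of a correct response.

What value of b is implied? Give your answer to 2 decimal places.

P(θ) = 1 / (1 + exp(−a(θ − b)))
logit(0.15) = ln(0.15/0.85) = -1.7346
b = θ − logit/(a) = 1.33 − (-1.7346)/0.9000 = 3.2573

3.26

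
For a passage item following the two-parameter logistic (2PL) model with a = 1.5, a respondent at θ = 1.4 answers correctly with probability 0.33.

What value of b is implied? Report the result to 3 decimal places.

1.872

P(θ) = 1 / (1 + exp(−a(θ − b)))
logit(0.33) = ln(0.33/0.67) = -0.7082
b = θ − logit/(a) = 1.4 − (-0.7082)/1.5000 = 1.8721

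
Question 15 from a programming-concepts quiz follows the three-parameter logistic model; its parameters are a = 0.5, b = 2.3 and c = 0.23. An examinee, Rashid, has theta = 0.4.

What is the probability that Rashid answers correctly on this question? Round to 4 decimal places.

P(theta) = c + (1 − c) · 1 / (1 + exp(−a(theta − b)))
Exponent: 0.5 × (0.4 − 2.3) = -0.9500
1/(1 + e^{0.9500}) = 0.2789
P = 0.23 + 0.77 × 0.2789 = 0.4447

0.4447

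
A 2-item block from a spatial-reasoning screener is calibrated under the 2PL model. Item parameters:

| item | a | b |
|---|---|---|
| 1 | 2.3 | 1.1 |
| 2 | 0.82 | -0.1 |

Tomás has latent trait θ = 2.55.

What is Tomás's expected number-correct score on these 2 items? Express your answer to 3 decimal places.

P(θ) = 1 / (1 + exp(−a(θ − b)))
P_1 = 1/(1+e^{-3.3350}) = 0.9656
P_2 = 1/(1+e^{-2.1730}) = 0.8978
E[score] = 0.9656 + 0.8978 = 1.8634

1.863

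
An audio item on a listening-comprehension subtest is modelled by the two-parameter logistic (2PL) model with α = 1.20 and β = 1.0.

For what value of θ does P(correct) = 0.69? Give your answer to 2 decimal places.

P(θ) = 1 / (1 + exp(−α(θ − β)))
logit = ln(0.6900/0.3100) = 0.8001
θ = β + logit/(α) = 1.0 + 0.8001/1.2000 = 1.6668

1.67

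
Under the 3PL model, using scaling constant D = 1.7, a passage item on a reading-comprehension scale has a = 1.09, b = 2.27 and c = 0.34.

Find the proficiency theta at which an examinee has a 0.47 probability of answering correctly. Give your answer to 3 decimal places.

P(theta) = c + (1 − c) · 1 / (1 + exp(−D·a(theta − b)))
Remove guessing floor: (0.47 − 0.34)/(1 − 0.34) = 0.1970
logit = ln(0.1970/0.8030) = -1.4053
theta = b + logit/(1.7·a) = 2.27 + (-1.4053)/1.8530 = 1.5116

1.512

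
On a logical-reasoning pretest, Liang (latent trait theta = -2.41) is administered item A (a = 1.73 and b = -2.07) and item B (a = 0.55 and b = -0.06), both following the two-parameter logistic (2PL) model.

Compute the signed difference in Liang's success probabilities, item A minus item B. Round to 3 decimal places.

P(theta) = 1 / (1 + exp(−a(theta − b)))
P_A = 0.3570
P_B = 0.2154
P_A − P_B = 0.1416

0.142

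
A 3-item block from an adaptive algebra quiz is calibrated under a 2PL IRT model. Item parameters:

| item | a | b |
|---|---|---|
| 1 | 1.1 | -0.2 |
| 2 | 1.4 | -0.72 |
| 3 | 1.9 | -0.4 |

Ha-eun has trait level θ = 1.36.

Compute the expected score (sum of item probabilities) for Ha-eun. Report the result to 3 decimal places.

2.762

P(θ) = 1 / (1 + exp(−a(θ − b)))
P_1 = 1/(1+e^{-1.7160}) = 0.8476
P_2 = 1/(1+e^{-2.9120}) = 0.9484
P_3 = 1/(1+e^{-3.3440}) = 0.9659
E[score] = 0.8476 + 0.9484 + 0.9659 = 2.7620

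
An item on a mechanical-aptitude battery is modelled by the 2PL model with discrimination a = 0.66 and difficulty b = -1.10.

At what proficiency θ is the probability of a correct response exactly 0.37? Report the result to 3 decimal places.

P(θ) = 1 / (1 + exp(−a(θ − b)))
logit = ln(0.3700/0.6300) = -0.5322
θ = b + logit/(a) = -1.10 + (-0.5322)/0.6600 = -1.9064

-1.906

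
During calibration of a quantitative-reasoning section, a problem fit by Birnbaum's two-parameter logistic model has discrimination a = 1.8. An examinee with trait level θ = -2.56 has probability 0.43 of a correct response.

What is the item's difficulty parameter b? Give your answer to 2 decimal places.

-2.40

P(θ) = 1 / (1 + exp(−a(θ − b)))
logit(0.43) = ln(0.43/0.57) = -0.2819
b = θ − logit/(a) = -2.56 − (-0.2819)/1.8000 = -2.4034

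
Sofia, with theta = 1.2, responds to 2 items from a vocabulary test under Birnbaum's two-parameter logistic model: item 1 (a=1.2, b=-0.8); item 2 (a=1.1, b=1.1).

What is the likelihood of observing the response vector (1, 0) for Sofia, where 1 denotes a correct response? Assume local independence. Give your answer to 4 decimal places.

0.4332

P(theta) = 1 / (1 + exp(−a(theta − b)))
P_1 = 1/(1+e^{-2.4000}) = 0.9168
P_2 = 1/(1+e^{-0.1100}) = 0.5275
L = P_1 × (1−P_2) = 0.9168 × 0.4725 = 0.43323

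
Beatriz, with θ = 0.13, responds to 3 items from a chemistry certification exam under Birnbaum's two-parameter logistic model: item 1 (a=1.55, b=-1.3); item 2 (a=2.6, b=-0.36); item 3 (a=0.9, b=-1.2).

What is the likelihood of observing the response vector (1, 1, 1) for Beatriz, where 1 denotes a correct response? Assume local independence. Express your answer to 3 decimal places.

0.541

P(θ) = 1 / (1 + exp(−a(θ − b)))
P_1 = 1/(1+e^{-2.2165}) = 0.9017
P_2 = 1/(1+e^{-1.2740}) = 0.7814
P_3 = 1/(1+e^{-1.1970}) = 0.7680
L = P_1 × P_2 × P_3 = 0.9017 × 0.7814 × 0.7680 = 0.54115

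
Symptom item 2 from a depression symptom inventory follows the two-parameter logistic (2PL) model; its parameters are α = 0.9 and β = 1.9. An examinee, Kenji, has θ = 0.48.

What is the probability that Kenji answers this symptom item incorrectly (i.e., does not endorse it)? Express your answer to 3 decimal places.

P(θ) = 1 / (1 + exp(−α(θ − β)))
Exponent: 0.9 × (0.48 − 1.9) = -1.2780
1/(1 + e^{1.2780}) = 0.2179
P(incorrect) = 1 − 0.2179 = 0.7821

0.782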